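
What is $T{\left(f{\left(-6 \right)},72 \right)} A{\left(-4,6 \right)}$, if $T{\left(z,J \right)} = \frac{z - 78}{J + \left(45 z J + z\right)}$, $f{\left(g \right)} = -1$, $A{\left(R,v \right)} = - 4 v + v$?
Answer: $- \frac{1422}{3169} \approx -0.44872$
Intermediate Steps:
$A{\left(R,v \right)} = - 3 v$
$T{\left(z,J \right)} = \frac{-78 + z}{J + z + 45 J z}$ ($T{\left(z,J \right)} = \frac{-78 + z}{J + \left(45 J z + z\right)} = \frac{-78 + z}{J + \left(z + 45 J z\right)} = \frac{-78 + z}{J + z + 45 J z}$)
$T{\left(f{\left(-6 \right)},72 \right)} A{\left(-4,6 \right)} = \frac{-78 - 1}{72 - 1 + 45 \cdot 72 \left(-1\right)} \left(\left(-3\right) 6\right) = \frac{1}{72 - 1 - 3240} \left(-79\right) \left(-18\right) = \frac{1}{-3169} \left(-79\right) \left(-18\right) = \left(- \frac{1}{3169}\right) \left(-79\right) \left(-18\right) = \frac{79}{3169} \left(-18\right) = - \frac{1422}{3169}$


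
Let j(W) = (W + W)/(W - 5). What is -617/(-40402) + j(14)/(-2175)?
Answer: 10946519/790869150 ≈ 0.013841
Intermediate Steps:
j(W) = 2*W/(-5 + W) (j(W) = (2*W)/(-5 + W) = 2*W/(-5 + W))
-617/(-40402) + j(14)/(-2175) = -617/(-40402) + (2*14/(-5 + 14))/(-2175) = -617*(-1/40402) + (2*14/9)*(-1/2175) = 617/40402 + (2*14*(1/9))*(-1/2175) = 617/40402 + (28/9)*(-1/2175) = 617/40402 - 28/19575 = 10946519/790869150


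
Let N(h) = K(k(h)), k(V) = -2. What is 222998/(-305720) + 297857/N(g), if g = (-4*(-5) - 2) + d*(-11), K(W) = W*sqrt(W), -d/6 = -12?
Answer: -111499/152860 + 297857*I*sqrt(2)/4 ≈ -0.72942 + 1.0531e+5*I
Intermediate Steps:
d = 72 (d = -6*(-12) = 72)
K(W) = W**(3/2)
g = -774 (g = (-4*(-5) - 2) + 72*(-11) = (20 - 2) - 792 = 18 - 792 = -774)
N(h) = -2*I*sqrt(2) (N(h) = (-2)**(3/2) = -2*I*sqrt(2))
222998/(-305720) + 297857/N(g) = 222998/(-305720) + 297857/((-2*I*sqrt(2))) = 222998*(-1/305720) + 297857*(I*sqrt(2)/4) = -111499/152860 + 297857*I*sqrt(2)/4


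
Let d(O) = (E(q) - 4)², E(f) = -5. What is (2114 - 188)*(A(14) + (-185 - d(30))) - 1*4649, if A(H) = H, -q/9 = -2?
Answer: -490001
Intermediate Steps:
q = 18 (q = -9*(-2) = 18)
d(O) = 81 (d(O) = (-5 - 4)² = (-9)² = 81)
(2114 - 188)*(A(14) + (-185 - d(30))) - 1*4649 = (2114 - 188)*(14 + (-185 - 1*81)) - 1*4649 = 1926*(14 + (-185 - 81)) - 4649 = 1926*(14 - 266) - 4649 = 1926*(-252) - 4649 = -485352 - 4649 = -490001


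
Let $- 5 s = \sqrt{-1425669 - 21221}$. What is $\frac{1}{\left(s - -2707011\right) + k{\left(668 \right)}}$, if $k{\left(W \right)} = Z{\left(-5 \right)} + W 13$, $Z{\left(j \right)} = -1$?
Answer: $\frac{6789235}{18437484898779} + \frac{i \sqrt{1446890}}{36874969797558} \approx 3.6823 \cdot 10^{-7} + 3.262 \cdot 10^{-11} i$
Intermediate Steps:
$s = - \frac{i \sqrt{1446890}}{5}$ ($s = - \frac{\sqrt{-1425669 - 21221}}{5} = - \frac{\sqrt{-1446890}}{5} = - \frac{i \sqrt{1446890}}{5} \approx - 240.57 i$)
$k{\left(W \right)} = -1 + 13 W$ ($k{\left(W \right)} = -1 + W 13 = -1 + 13 W$)
$\frac{1}{\left(s - -2707011\right) + k{\left(668 \right)}} = \frac{1}{\left(- \frac{i \sqrt{1446890}}{5} - -2707011\right) + \left(-1 + 13 \cdot 668\right)} = \frac{1}{\left(- \frac{i \sqrt{1446890}}{5} + 2707011\right) + \left(-1 + 8684\right)} = \frac{1}{\left(2707011 - \frac{i \sqrt{1446890}}{5}\right) + 8683} = \frac{1}{2715694 - \frac{i \sqrt{1446890}}{5}}$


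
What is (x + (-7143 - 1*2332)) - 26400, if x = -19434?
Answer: -55309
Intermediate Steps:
(x + (-7143 - 1*2332)) - 26400 = (-19434 + (-7143 - 1*2332)) - 26400 = (-19434 + (-7143 - 2332)) - 26400 = (-19434 - 9475) - 26400 = -28909 - 26400 = -55309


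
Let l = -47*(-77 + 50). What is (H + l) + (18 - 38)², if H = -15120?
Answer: -13451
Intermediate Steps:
l = 1269 (l = -47*(-27) = 1269)
(H + l) + (18 - 38)² = (-15120 + 1269) + (18 - 38)² = -13851 + (-20)² = -13851 + 400 = -13451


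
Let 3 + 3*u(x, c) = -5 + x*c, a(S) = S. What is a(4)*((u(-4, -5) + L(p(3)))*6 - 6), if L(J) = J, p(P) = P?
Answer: 144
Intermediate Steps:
u(x, c) = -8/3 + c*x/3 (u(x, c) = -1 + (-5 + x*c)/3 = -1 + (-5 + c*x)/3 = -1 + (-5/3 + c*x/3) = -8/3 + c*x/3)
a(4)*((u(-4, -5) + L(p(3)))*6 - 6) = 4*(((-8/3 + (⅓)*(-5)*(-4)) + 3)*6 - 6) = 4*(((-8/3 + 20/3) + 3)*6 - 6) = 4*((4 + 3)*6 - 6) = 4*(7*6 - 6) = 4*(42 - 6) = 4*36 = 144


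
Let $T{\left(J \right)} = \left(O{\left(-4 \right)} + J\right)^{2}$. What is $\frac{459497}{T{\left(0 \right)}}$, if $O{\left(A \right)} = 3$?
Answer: $\frac{459497}{9} \approx 51055.0$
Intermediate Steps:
$T{\left(J \right)} = \left(3 + J\right)^{2}$
$\frac{459497}{T{\left(0 \right)}} = \frac{459497}{\left(3 + 0\right)^{2}} = \frac{459497}{3^{2}} = \frac{459497}{9}$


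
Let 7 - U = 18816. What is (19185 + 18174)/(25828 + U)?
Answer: 37359/7019 ≈ 5.3226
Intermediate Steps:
U = -18809 (U = 7 - 1*18816 = 7 - 18816 = -18809)
(19185 + 18174)/(25828 + U) = (19185 + 18174)/(25828 - 18809) = 37359/7019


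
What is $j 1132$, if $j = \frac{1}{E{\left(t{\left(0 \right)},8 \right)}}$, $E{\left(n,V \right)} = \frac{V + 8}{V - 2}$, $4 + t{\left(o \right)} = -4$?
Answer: $\frac{849}{2} \approx 424.5$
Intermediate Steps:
$t{\left(o \right)} = -8$ ($t{\left(o \right)} = -4 - 4 = -8$)
$E{\left(n,V \right)} = \frac{8 + V}{-2 + V}$
$j = \frac{3}{8}$ ($j = \frac{1}{\frac{1}{-2 + 8} \left(8 + 8\right)} = \frac{1}{\frac{1}{6} \cdot 16} = \frac{1}{\frac{8}{3}} = \frac{3}{8} \approx 0.375$)
$j 1132 = \frac{3}{8} \cdot 1132 = \frac{849}{2}$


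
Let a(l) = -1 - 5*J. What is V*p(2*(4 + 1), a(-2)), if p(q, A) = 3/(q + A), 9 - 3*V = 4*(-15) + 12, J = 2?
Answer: -57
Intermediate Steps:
a(l) = -11 (a(l) = -1 - 5*2 = -1 - 10 = -11)
V = 19 (V = 3 - (4*(-15) + 12)/3 = 3 - (-60 + 12)/3 = 3 - ⅓*(-48) = 3 + 16 = 19)
p(q, A) = 3/(A + q)
V*p(2*(4 + 1), a(-2)) = 19*(3/(-11 + 2*(4 + 1))) = 19*(3/(-11 + 2*5)) = 19*(3/(-11 + 10)) = 19*(3/(-1)) = 19*(3*(-1)) = 19*(-3) = -57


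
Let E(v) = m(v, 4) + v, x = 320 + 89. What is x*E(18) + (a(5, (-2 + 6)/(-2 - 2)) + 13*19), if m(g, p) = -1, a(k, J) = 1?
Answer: 7201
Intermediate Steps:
x = 409
E(v) = -1 + v
x*E(18) + (a(5, (-2 + 6)/(-2 - 2)) + 13*19) = 409*(-1 + 18) + (1 + 13*19) = 409*17 + (1 + 247) = 6953 + 248 = 7201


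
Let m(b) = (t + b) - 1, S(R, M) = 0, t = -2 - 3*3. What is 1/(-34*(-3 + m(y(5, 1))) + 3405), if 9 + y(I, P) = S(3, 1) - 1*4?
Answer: 1/4357 ≈ 0.00022952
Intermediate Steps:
t = -11 (t = -2 - 9 = -11)
y(I, P) = -13 (y(I, P) = -9 + (0 - 1*4) = -9 + (0 - 4) = -9 - 4 = -13)
m(b) = -12 + b (m(b) = (-11 + b) - 1 = -12 + b)
1/(-34*(-3 + m(y(5, 1))) + 3405) = 1/(-34*(-3 + (-12 - 13)) + 3405) = 1/(-34*(-3 - 25) + 3405) = 1/(-34*(-28) + 3405) = 1/(952 + 3405) = 1/4357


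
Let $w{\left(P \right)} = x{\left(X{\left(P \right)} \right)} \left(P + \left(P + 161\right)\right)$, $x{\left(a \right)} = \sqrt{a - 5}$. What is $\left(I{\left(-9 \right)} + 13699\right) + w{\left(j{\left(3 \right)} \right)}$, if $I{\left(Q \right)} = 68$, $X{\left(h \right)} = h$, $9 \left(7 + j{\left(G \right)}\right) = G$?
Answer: $13767 + \frac{443 i \sqrt{105}}{9} \approx 13767.0 + 504.38 i$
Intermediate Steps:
$j{\left(G \right)} = -7 + \frac{G}{9}$
$x{\left(a \right)} = \sqrt{-5 + a}$
$w{\left(P \right)} = \sqrt{-5 + P} \left(161 + 2 P\right)$ ($w{\left(P \right)} = \sqrt{-5 + P} \left(P + \left(P + 161\right)\right) = \sqrt{-5 + P} \left(P + \left(161 + P\right)\right) = \sqrt{-5 + P} \left(161 + 2 P\right)$)
$\left(I{\left(-9 \right)} + 13699\right) + w{\left(j{\left(3 \right)} \right)} = \left(68 + 13699\right) + \sqrt{-5 + \left(-7 + \frac{1}{9} \cdot 3\right)} \left(161 + 2 \left(-7 + \frac{1}{9} \cdot 3\right)\right) = 13767 + \sqrt{-5 + \left(-7 + \frac{1}{3}\right)} \left(161 + 2 \left(-7 + \frac{1}{3}\right)\right) = 13767 + \sqrt{-5 - \frac{20}{3}} \left(161 + 2 \left(- \frac{20}{3}\right)\right) = 13767 + \sqrt{- \frac{35}{3}} \left(161 - \frac{40}{3}\right) = 13767 + \frac{i \sqrt{105}}{3} \cdot \frac{443}{3} = 13767 + \frac{443 i \sqrt{105}}{9}$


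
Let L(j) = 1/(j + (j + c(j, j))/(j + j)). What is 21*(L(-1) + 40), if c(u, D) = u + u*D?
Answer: 798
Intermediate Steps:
c(u, D) = u + D*u
L(j) = 1/(j + (j + j*(1 + j))/(2*j)) (L(j) = 1/(j + (j + j*(1 + j))/(j + j)) = 1/(j + (j + j*(1 + j))/((2*j))) = 1/(j + (j + j*(1 + j))*(1/(2*j))) = 1/(j + (j + j*(1 + j))/(2*j)))
21*(L(-1) + 40) = 21*(2/(2 + 3*(-1)) + 40) = 21*(2/(2 - 3) + 40) = 21*(2/(-1) + 40) = 21*(2*(-1) + 40) = 21*(-2 + 40) = 21*38 = 798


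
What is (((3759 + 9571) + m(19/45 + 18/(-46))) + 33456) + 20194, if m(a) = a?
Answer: 69324332/1035 ≈ 66980.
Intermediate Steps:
(((3759 + 9571) + m(19/45 + 18/(-46))) + 33456) + 20194 = (((3759 + 9571) + (19/45 + 18/(-46))) + 33456) + 20194 = ((13330 + (19*(1/45) + 18*(-1/46))) + 33456) + 20194 = ((13330 + (19/45 - 9/23)) + 33456) + 20194 = ((13330 + 32/1035) + 33456) + 20194 = (13796582/1035 + 33456) + 20194 = 48423542/1035 + 20194 = 69324332/1035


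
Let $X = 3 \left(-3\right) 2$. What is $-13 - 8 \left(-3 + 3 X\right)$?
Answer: $443$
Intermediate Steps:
$X = -18$ ($X = \left(-9\right) 2 = -18$)
$-13 - 8 \left(-3 + 3 X\right) = -13 - 8 \left(-3 + 3 \left(-18\right)\right) = -13 - 8 \left(-3 - 54\right) = -13 - -456 = -13 + 456 = 443$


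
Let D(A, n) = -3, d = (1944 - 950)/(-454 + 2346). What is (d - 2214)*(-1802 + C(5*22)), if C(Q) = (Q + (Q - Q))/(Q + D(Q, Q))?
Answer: 201755981344/50611 ≈ 3.9864e+6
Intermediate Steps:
d = 497/946 (d = 994/1892 = 994*(1/1892) = 497/946 ≈ 0.52537)
C(Q) = Q/(-3 + Q) (C(Q) = (Q + (Q - Q))/(Q - 3) = (Q + 0)/(-3 + Q) = Q/(-3 + Q))
(d - 2214)*(-1802 + C(5*22)) = (497/946 - 2214)*(-1802 + (5*22)/(-3 + 5*22)) = -2093947*(-1802 + 110/(-3 + 110))/946 = -2093947*(-1802 + 110/107)/946 = -2093947/946*(-192704/107) = 201755981344/50611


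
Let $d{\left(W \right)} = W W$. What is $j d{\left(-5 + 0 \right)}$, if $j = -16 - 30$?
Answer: $-1150$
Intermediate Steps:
$d{\left(W \right)} = W^{2}$
$j = -46$
$j d{\left(-5 + 0 \right)} = - 46 \left(-5 + 0\right)^{2} = - 46 \left(-5\right)^{2} = \left(-46\right) 25 = -1150$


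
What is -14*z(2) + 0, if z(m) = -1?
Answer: 14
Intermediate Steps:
-14*z(2) + 0 = -14*(-1) + 0 = 14 + 0 = 14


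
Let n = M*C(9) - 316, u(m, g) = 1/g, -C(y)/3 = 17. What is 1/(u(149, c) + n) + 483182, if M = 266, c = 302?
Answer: 2025674338764/4192363 ≈ 4.8318e+5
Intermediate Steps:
C(y) = -51 (C(y) = -3*17 = -51)
n = -13882 (n = 266*(-51) - 316 = -13566 - 316 = -13882)
1/(u(149, c) + n) + 483182 = 1/(1/302 - 13882) + 483182 = 1/(-4192363/302) + 483182 = -302/4192363 + 483182 = 2025674338764/4192363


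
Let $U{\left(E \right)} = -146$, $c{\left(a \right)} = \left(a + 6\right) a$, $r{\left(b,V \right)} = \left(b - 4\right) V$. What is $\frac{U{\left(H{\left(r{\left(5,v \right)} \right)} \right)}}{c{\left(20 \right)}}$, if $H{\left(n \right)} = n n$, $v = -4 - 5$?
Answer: $- \frac{73}{260} \approx -0.28077$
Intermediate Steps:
$v = -9$
$r{\left(b,V \right)} = V \left(-4 + b\right)$ ($r{\left(b,V \right)} = \left(-4 + b\right) V = V \left(-4 + b\right)$)
$c{\left(a \right)} = a \left(6 + a\right)$ ($c{\left(a \right)} = \left(6 + a\right) a = a \left(6 + a\right)$)
$H{\left(n \right)} = n^{2}$
$\frac{U{\left(H{\left(r{\left(5,v \right)} \right)} \right)}}{c{\left(20 \right)}} = - \frac{146}{20 \left(6 + 20\right)} = - \frac{146}{20 \cdot 26} = - \frac{146}{520} = \left(-146\right) \frac{1}{520} = - \frac{73}{260}$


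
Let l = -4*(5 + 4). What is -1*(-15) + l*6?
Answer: -201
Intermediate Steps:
l = -36 (l = -4*9 = -36)
-1*(-15) + l*6 = -1*(-15) - 36*6 = 15 - 216 = -201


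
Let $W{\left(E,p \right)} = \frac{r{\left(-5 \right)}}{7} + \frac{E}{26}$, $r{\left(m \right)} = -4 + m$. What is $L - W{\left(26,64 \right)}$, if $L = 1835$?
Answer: $\frac{12847}{7} \approx 1835.3$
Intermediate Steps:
$W{\left(E,p \right)} = - \frac{9}{7} + \frac{E}{26}$ ($W{\left(E,p \right)} = \frac{-4 - 5}{7} + \frac{E}{26} = \left(-9\right) \frac{1}{7} + E \frac{1}{26} = - \frac{9}{7} + \frac{E}{26}$)
$L - W{\left(26,64 \right)} = 1835 - \left(- \frac{9}{7} + \frac{1}{26} \cdot 26\right) = 1835 - \left(- \frac{9}{7} + 1\right) = 1835 - - \frac{2}{7} = 1835 + \frac{2}{7} = \frac{12847}{7}$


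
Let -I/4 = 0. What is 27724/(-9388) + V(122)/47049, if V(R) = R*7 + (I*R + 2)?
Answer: -324087587/110424003 ≈ -2.9349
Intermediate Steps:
I = 0 (I = -4*0 = 0)
V(R) = 2 + 7*R (V(R) = R*7 + (0*R + 2) = 7*R + (0 + 2) = 7*R + 2 = 2 + 7*R)
27724/(-9388) + V(122)/47049 = 27724/(-9388) + (2 + 7*122)/47049 = 27724*(-1/9388) + (2 + 854)*(1/47049) = -6931/2347 + 856*(1/47049) = -6931/2347 + 856/47049 = -324087587/110424003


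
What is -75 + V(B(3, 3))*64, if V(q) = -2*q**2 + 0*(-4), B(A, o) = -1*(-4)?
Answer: -2123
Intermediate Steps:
B(A, o) = 4
V(q) = -2*q**2 (V(q) = -2*q**2 + 0 = -2*q**2)
-75 + V(B(3, 3))*64 = -75 - 2*4**2*64 = -75 - 2*16*64 = -75 - 32*64 = -75 - 2048 = -2123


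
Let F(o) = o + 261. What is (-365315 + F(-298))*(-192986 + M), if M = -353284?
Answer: 199580837040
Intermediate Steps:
F(o) = 261 + o
(-365315 + F(-298))*(-192986 + M) = (-365315 + (261 - 298))*(-192986 - 353284) = (-365315 - 37)*(-546270) = -365352*(-546270) = 199580837040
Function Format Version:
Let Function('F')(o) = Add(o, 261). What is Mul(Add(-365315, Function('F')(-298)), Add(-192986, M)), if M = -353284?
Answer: 199580837040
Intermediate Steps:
Function('F')(o) = Add(261, o)
Mul(Add(-365315, Function('F')(-298)), Add(-192986, M)) = Mul(Add(-365315, Add(261, -298)), Add(-192986, -353284)) = Mul(Add(-365315, -37), -546270) = Mul(-365352, -546270) = 199580837040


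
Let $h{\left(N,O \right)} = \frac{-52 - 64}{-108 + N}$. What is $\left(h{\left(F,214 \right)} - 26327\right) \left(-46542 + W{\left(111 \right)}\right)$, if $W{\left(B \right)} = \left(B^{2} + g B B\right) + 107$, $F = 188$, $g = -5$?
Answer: $\frac{50402658111}{20} \approx 2.5201 \cdot 10^{9}$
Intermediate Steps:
$h{\left(N,O \right)} = - \frac{116}{-108 + N}$
$W{\left(B \right)} = 107 - 4 B^{2}$ ($W{\left(B \right)} = \left(B^{2} + - 5 B B\right) + 107 = \left(B^{2} - 5 B^{2}\right) + 107 = - 4 B^{2} + 107 = 107 - 4 B^{2}$)
$\left(h{\left(F,214 \right)} - 26327\right) \left(-46542 + W{\left(111 \right)}\right) = \left(- \frac{116}{-108 + 188} - 26327\right) \left(-46542 + \left(107 - 4 \cdot 111^{2}\right)\right) = \left(- \frac{116}{80} - 26327\right) \left(-46542 + \left(107 - 49284\right)\right) = \left(\left(-116\right) \frac{1}{80} - 26327\right) \left(-46542 + \left(107 - 49284\right)\right) = \left(- \frac{29}{20} - 26327\right) \left(-46542 - 49177\right) = \left(- \frac{526569}{20}\right) \left(-95719\right) = \frac{50402658111}{20}$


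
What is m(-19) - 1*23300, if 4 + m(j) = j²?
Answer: -22943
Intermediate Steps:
m(j) = -4 + j²
m(-19) - 1*23300 = (-4 + (-19)²) - 1*23300 = (-4 + 361) - 23300 = 357 - 23300 = -22943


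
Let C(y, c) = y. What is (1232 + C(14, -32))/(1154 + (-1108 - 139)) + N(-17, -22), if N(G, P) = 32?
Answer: 1730/93 ≈ 18.602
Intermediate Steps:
(1232 + C(14, -32))/(1154 + (-1108 - 139)) + N(-17, -22) = (1232 + 14)/(1154 + (-1108 - 139)) + 32 = 1246/(1154 - 1247) + 32 = 1246/(-93) + 32 = 1246*(-1/93) + 32 = -1246/93 + 32 = 1730/93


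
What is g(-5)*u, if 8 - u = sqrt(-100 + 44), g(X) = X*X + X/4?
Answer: 190 - 95*I*sqrt(14)/2 ≈ 190.0 - 177.73*I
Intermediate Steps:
g(X) = X**2 + X/4 (g(X) = X**2 + X*(1/4) = X**2 + X/4)
u = 8 - 2*I*sqrt(14) (u = 8 - sqrt(-100 + 44) = 8 - sqrt(-56) = 8 - 2*I*sqrt(14) ≈ 8.0 - 7.4833*I)
g(-5)*u = (-5*(1/4 - 5))*(8 - 2*I*sqrt(14)) = (-5*(-19/4))*(8 - 2*I*sqrt(14)) = 95*(8 - 2*I*sqrt(14))/4 = 190 - 95*I*sqrt(14)/2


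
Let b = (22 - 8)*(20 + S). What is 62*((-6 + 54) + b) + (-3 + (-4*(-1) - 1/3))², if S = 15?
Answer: 300208/9 ≈ 33356.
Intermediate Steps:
b = 490 (b = (22 - 8)*(20 + 15) = 14*35 = 490)
62*((-6 + 54) + b) + (-3 + (-4*(-1) - 1/3))² = 62*((-6 + 54) + 490) + (-3 + (-4*(-1) - 1/3))² = 62*(48 + 490) + (-3 + (4 - 1*⅓))² = 62*538 + (-3 + (4 - ⅓))² = 33356 + (-3 + 11/3)² = 33356 + (⅔)² = 33356 + 4/9 = 300208/9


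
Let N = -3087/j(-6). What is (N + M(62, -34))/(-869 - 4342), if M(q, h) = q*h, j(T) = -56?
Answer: 16423/41688 ≈ 0.39395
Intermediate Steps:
M(q, h) = h*q
N = 441/8 (N = -3087/(-56) = -3087*(-1/56) = 441/8 ≈ 55.125)
(N + M(62, -34))/(-869 - 4342) = (441/8 - 34*62)/(-869 - 4342) = (441/8 - 2108)/(-5211) = -16423/8*(-1/5211) = 16423/41688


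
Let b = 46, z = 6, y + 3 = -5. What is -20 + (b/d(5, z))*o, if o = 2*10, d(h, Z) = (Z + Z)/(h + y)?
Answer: -250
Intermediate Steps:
y = -8 (y = -3 - 5 = -8)
d(h, Z) = 2*Z/(-8 + h) (d(h, Z) = (Z + Z)/(h - 8) = (2*Z)/(-8 + h) = 2*Z/(-8 + h))
o = 20
-20 + (b/d(5, z))*o = -20 + (46/((2*6/(-8 + 5))))*20 = -20 + (46/((2*6/(-3))))*20 = -20 + (46/((2*6*(-1/3))))*20 = -20 + (46/(-4))*20 = -20 + (46*(-1/4))*20 = -20 - 23/2*20 = -20 - 230 = -250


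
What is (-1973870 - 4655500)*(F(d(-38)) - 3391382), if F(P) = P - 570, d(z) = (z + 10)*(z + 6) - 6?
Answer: 22480604690940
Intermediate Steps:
d(z) = -6 + (6 + z)*(10 + z) (d(z) = (10 + z)*(6 + z) - 6 = (6 + z)*(10 + z) - 6 = -6 + (6 + z)*(10 + z))
F(P) = -570 + P
(-1973870 - 4655500)*(F(d(-38)) - 3391382) = (-1973870 - 4655500)*((-570 + (54 + (-38)² + 16*(-38))) - 3391382) = -6629370*((-570 + (54 + 1444 - 608)) - 3391382) = -6629370*((-570 + 890) - 3391382) = -6629370*(320 - 3391382) = -6629370*(-3391062) = 22480604690940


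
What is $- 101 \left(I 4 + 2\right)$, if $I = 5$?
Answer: $-2222$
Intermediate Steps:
$- 101 \left(I 4 + 2\right) = - 101 \left(5 \cdot 4 + 2\right) = - 101 \left(20 + 2\right) = \left(-101\right) 22 = -2222$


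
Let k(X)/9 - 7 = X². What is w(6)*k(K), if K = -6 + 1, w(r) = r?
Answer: 1728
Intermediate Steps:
K = -5
k(X) = 63 + 9*X²
w(6)*k(K) = 6*(63 + 9*(-5)²) = 6*(63 + 9*25) = 6*(63 + 225) = 6*288 = 1728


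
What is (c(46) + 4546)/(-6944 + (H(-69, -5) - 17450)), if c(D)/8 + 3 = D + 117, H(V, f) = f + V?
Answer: -971/4078 ≈ -0.23811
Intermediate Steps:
H(V, f) = V + f
c(D) = 912 + 8*D (c(D) = -24 + 8*(D + 117) = -24 + 8*(117 + D) = -24 + (936 + 8*D) = 912 + 8*D)
(c(46) + 4546)/(-6944 + (H(-69, -5) - 17450)) = ((912 + 8*46) + 4546)/(-6944 + ((-69 - 5) - 17450)) = ((912 + 368) + 4546)/(-6944 + (-74 - 17450)) = (1280 + 4546)/(-6944 - 17524) = 5826/(-24468) = 5826*(-1/24468) = -971/4078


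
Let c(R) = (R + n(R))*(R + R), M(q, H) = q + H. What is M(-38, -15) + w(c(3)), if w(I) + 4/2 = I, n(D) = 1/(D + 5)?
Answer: -145/4 ≈ -36.250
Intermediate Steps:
n(D) = 1/(5 + D)
M(q, H) = H + q
c(R) = 2*R*(R + 1/(5 + R)) (c(R) = (R + 1/(5 + R))*(R + R) = (R + 1/(5 + R))*(2*R) = 2*R*(R + 1/(5 + R)))
w(I) = -2 + I
M(-38, -15) + w(c(3)) = (-15 - 38) + (-2 + 2*3*(1 + 3*(5 + 3))/(5 + 3)) = -53 + (-2 + 2*3*(1 + 3*8)/8) = -53 + (-2 + 2*3*(⅛)*(1 + 24)) = -53 + (-2 + 2*3*(⅛)*25) = -53 + (-2 + 75/4) = -53 + 67/4 = -145/4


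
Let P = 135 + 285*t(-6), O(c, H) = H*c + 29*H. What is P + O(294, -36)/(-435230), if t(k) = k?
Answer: -342737811/217615 ≈ -1575.0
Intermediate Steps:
O(c, H) = 29*H + H*c
P = -1575 (P = 135 + 285*(-6) = 135 - 1710 = -1575)
P + O(294, -36)/(-435230) = -1575 - 36*(29 + 294)/(-435230) = -1575 - 36*323*(-1/435230) = -1575 - 11628*(-1/435230) = -1575 + 5814/217615 = -342737811/217615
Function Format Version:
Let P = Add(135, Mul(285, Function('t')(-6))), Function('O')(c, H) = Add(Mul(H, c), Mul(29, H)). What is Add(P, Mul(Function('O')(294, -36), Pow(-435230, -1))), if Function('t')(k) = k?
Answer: Rational(-342737811, 217615) ≈ -1575.0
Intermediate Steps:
Function('O')(c, H) = Add(Mul(29, H), Mul(H, c))
P = -1575 (P = Add(135, Mul(285, -6)) = Add(135, -1710) = -1575)
Add(P, Mul(Function('O')(294, -36), Pow(-435230, -1))) = Add(-1575, Mul(Mul(-36, Add(29, 294)), Pow(-435230, -1))) = Add(-1575, Mul(Mul(-36, 323), Rational(-1, 435230))) = Add(-1575, Mul(-11628, Rational(-1, 435230))) = Add(-1575, Rational(5814, 217615)) = Rational(-342737811, 217615)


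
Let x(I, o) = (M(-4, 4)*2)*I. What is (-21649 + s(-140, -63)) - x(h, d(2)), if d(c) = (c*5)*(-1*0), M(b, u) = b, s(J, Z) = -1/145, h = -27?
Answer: -3170426/145 ≈ -21865.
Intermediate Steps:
s(J, Z) = -1/145 (s(J, Z) = -1*1/145 = -1/145)
d(c) = 0 (d(c) = (5*c)*0 = 0)
x(I, o) = -8*I (x(I, o) = (-4*2)*I = -8*I)
(-21649 + s(-140, -63)) - x(h, d(2)) = (-21649 - 1/145) - (-8)*(-27) = -3139106/145 - 1*216 = -3139106/145 - 216 = -3170426/145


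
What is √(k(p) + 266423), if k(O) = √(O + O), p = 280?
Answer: √(266423 + 4*√35) ≈ 516.18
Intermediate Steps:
k(O) = √2*√O (k(O) = √(2*O) = √2*√O)
√(k(p) + 266423) = √(√2*√280 + 266423) = √(√2*(2*√70) + 266423) = √(4*√35 + 266423) = √(266423 + 4*√35)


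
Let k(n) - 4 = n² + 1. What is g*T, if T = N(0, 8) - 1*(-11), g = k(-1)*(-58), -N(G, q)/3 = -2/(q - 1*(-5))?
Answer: -51852/13 ≈ -3988.6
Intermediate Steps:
N(G, q) = 6/(5 + q) (N(G, q) = -(-6)/(q - 1*(-5)) = -(-6)/(q + 5) = -(-6)/(5 + q) = 6/(5 + q))
k(n) = 5 + n² (k(n) = 4 + (n² + 1) = 4 + (1 + n²) = 5 + n²)
g = -348 (g = (5 + (-1)²)*(-58) = (5 + 1)*(-58) = 6*(-58) = -348)
T = 149/13 (T = 6/(5 + 8) - 1*(-11) = 6/13 + 11 = 149/13 ≈ 11.462)
g*T = -348*149/13 = -51852/13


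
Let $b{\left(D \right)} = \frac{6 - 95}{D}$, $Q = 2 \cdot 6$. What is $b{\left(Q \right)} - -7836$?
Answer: $\frac{93943}{12} \approx 7828.6$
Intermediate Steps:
$Q = 12$
$b{\left(D \right)} = - \frac{89}{D}$
$b{\left(Q \right)} - -7836 = - \frac{89}{12} - -7836 = \left(-89\right) \frac{1}{12} + 7836 = - \frac{89}{12} + 7836 = \frac{93943}{12}$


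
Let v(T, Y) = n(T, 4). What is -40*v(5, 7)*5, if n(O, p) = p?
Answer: -800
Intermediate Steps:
v(T, Y) = 4
-40*v(5, 7)*5 = -40*4*5 = -160*5 = -800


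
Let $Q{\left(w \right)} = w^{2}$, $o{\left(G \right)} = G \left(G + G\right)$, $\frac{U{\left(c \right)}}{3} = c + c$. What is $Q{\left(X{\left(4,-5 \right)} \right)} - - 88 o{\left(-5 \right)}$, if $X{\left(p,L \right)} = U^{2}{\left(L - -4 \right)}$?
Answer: $5696$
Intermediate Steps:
$U{\left(c \right)} = 6 c$ ($U{\left(c \right)} = 3 \left(c + c\right) = 3 \cdot 2 c = 6 c$)
$o{\left(G \right)} = 2 G^{2}$ ($o{\left(G \right)} = G 2 G = 2 G^{2}$)
$X{\left(p,L \right)} = \left(24 + 6 L\right)^{2}$ ($X{\left(p,L \right)} = \left(6 \left(L - -4\right)\right)^{2} = \left(6 \left(L + 4\right)\right)^{2} = \left(6 \left(4 + L\right)\right)^{2} = \left(24 + 6 L\right)^{2}$)
$Q{\left(X{\left(4,-5 \right)} \right)} - - 88 o{\left(-5 \right)} = \left(36 \left(4 - 5\right)^{2}\right)^{2} - - 88 \cdot 2 \left(-5\right)^{2} = \left(36 \left(-1\right)^{2}\right)^{2} - - 88 \cdot 2 \cdot 25 = \left(36 \cdot 1\right)^{2} - \left(-88\right) 50 = 36^{2} - -4400 = 1296 + 4400 = 5696$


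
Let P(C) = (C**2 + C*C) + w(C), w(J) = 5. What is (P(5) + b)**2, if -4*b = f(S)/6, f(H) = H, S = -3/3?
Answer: 1745041/576 ≈ 3029.6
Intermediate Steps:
S = -1 (S = -3*1/3 = -1)
b = 1/24 (b = -(-1)/(4*6) = -1/4*(-1/6) = 1/24 ≈ 0.041667)
P(C) = 5 + 2*C**2 (P(C) = (C**2 + C*C) + 5 = (C**2 + C**2) + 5 = 2*C**2 + 5 = 5 + 2*C**2)
(P(5) + b)**2 = ((5 + 2*5**2) + 1/24)**2 = ((5 + 2*25) + 1/24)**2 = ((5 + 50) + 1/24)**2 = (55 + 1/24)**2 = (1321/24)**2 = 1745041/576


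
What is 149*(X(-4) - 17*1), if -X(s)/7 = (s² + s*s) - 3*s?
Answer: -48425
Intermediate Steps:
X(s) = -14*s² + 21*s (X(s) = -7*((s² + s*s) - 3*s) = -7*((s² + s²) - 3*s) = -7*(2*s² - 3*s) = -7*(-3*s + 2*s²) = -14*s² + 21*s)
149*(X(-4) - 17*1) = 149*(7*(-4)*(3 - 2*(-4)) - 17*1) = 149*(7*(-4)*(3 + 8) - 17) = 149*(7*(-4)*11 - 17) = 149*(-308 - 17) = 149*(-325) = -48425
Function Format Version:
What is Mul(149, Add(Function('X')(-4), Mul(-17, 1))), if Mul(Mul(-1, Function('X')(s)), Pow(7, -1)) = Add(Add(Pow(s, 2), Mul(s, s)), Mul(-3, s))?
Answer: -48425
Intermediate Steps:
Function('X')(s) = Add(Mul(-14, Pow(s, 2)), Mul(21, s)) (Function('X')(s) = Mul(-7, Add(Add(Pow(s, 2), Mul(s, s)), Mul(-3, s))) = Mul(-7, Add(Add(Pow(s, 2), Pow(s, 2)), Mul(-3, s))) = Mul(-7, Add(Mul(2, Pow(s, 2)), Mul(-3, s))) = Mul(-7, Add(Mul(-3, s), Mul(2, Pow(s, 2)))) = Add(Mul(-14, Pow(s, 2)), Mul(21, s)))
Mul(149, Add(Function('X')(-4), Mul(-17, 1))) = Mul(149, Add(Mul(7, -4, Add(3, Mul(-2, -4))), Mul(-17, 1))) = Mul(149, Add(Mul(7, -4, Add(3, 8)), -17)) = Mul(149, Add(Mul(7, -4, 11), -17)) = Mul(149, Add(-308, -17)) = Mul(149, -325) = -48425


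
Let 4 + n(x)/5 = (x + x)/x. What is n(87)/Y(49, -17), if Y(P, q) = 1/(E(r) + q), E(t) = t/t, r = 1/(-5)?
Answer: 160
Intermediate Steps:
r = -⅕ ≈ -0.20000
E(t) = 1
Y(P, q) = 1/(1 + q)
n(x) = -10 (n(x) = -20 + 5*((x + x)/x) = -20 + 5*((2*x)/x) = -20 + 5*2 = -20 + 10 = -10)
n(87)/Y(49, -17) = -10/(1/(1 - 17)) = -10/(1/(-16)) = -10/(-1/16) = -10*(-16) = 160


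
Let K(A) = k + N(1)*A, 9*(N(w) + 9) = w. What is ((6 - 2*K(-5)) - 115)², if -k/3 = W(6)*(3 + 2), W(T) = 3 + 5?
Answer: 143641/81 ≈ 1773.3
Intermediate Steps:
W(T) = 8
N(w) = -9 + w/9
k = -120 (k = -24*(3 + 2) = -24*5 = -3*40 = -120)
K(A) = -120 - 80*A/9 (K(A) = -120 + (-9 + (⅑)*1)*A = -120 + (-9 + ⅑)*A = -120 - 80*A/9)
((6 - 2*K(-5)) - 115)² = ((6 - 2*(-120 - 80/9*(-5))) - 115)² = ((6 - 2*(-120 + 400/9)) - 115)² = ((6 - 2*(-680/9)) - 115)² = ((6 + 1360/9) - 115)² = (1414/9 - 115)² = (379/9)² = 143641/81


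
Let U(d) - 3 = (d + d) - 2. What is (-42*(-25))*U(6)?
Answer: 13650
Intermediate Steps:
U(d) = 1 + 2*d (U(d) = 3 + ((d + d) - 2) = 3 + (2*d - 2) = 3 + (-2 + 2*d) = 1 + 2*d)
(-42*(-25))*U(6) = (-42*(-25))*(1 + 2*6) = 1050*(1 + 12) = 1050*13 = 13650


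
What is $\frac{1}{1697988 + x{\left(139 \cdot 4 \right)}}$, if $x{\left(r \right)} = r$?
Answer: $\frac{1}{1698544} \approx 5.8874 \cdot 10^{-7}$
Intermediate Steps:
$\frac{1}{1697988 + x{\left(139 \cdot 4 \right)}} = \frac{1}{1697988 + 139 \cdot 4} = \frac{1}{1697988 + 556} = \frac{1}{1698544}$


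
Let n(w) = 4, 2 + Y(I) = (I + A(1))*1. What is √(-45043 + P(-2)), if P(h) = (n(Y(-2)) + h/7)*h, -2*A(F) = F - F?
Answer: I*√2207471/7 ≈ 212.25*I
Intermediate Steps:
A(F) = 0 (A(F) = -(F - F)/2 = -½*0 = 0)
Y(I) = -2 + I (Y(I) = -2 + (I + 0)*1 = -2 + I*1 = -2 + I)
P(h) = h*(4 + h/7) (P(h) = (4 + h/7)*h = h*(4 + h/7))
√(-45043 + P(-2)) = √(-45043 + (⅐)*(-2)*(28 - 2)) = √(-45043 + (⅐)*(-2)*26) = √(-45043 - 52/7) = √(-315353/7) = I*√2207471/7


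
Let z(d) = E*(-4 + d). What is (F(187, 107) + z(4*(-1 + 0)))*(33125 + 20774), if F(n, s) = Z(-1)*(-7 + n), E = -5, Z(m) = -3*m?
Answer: 31261420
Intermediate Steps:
F(n, s) = -21 + 3*n (F(n, s) = (-3*(-1))*(-7 + n) = 3*(-7 + n) = -21 + 3*n)
z(d) = 20 - 5*d (z(d) = -5*(-4 + d) = 20 - 5*d)
(F(187, 107) + z(4*(-1 + 0)))*(33125 + 20774) = ((-21 + 3*187) + (20 - 20*(-1 + 0)))*(33125 + 20774) = ((-21 + 561) + (20 - 20*(-1)))*53899 = (540 + (20 - 5*(-4)))*53899 = (540 + (20 + 20))*53899 = (540 + 40)*53899 = 580*53899 = 31261420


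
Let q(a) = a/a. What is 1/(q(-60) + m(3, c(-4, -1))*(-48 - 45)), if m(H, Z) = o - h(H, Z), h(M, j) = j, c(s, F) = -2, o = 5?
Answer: -1/650 ≈ -0.0015385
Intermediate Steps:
q(a) = 1
m(H, Z) = 5 - Z
1/(q(-60) + m(3, c(-4, -1))*(-48 - 45)) = 1/(1 + (5 - 1*(-2))*(-48 - 45)) = 1/(1 + (5 + 2)*(-93)) = 1/(1 + 7*(-93)) = 1/(1 - 651) = 1/(-650) = -1/650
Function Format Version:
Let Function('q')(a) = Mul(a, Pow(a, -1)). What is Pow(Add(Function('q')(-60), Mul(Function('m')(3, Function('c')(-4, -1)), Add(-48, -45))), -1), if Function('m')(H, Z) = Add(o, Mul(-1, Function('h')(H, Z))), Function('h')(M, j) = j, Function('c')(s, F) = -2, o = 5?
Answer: Rational(-1, 650) ≈ -0.0015385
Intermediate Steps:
Function('q')(a) = 1
Function('m')(H, Z) = Add(5, Mul(-1, Z))
Pow(Add(Function('q')(-60), Mul(Function('m')(3, Function('c')(-4, -1)), Add(-48, -45))), -1) = Pow(Add(1, Mul(Add(5, Mul(-1, -2)), Add(-48, -45))), -1) = Pow(Add(1, Mul(Add(5, 2), -93)), -1) = Pow(Add(1, Mul(7, -93)), -1) = Pow(Add(1, -651), -1) = Pow(-650, -1) = Rational(-1, 650)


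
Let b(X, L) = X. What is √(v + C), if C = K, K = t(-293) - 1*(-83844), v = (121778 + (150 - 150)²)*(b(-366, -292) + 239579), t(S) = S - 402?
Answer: √29130963863 ≈ 1.7068e+5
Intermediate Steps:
t(S) = -402 + S
v = 29130880714 (v = (121778 + (150 - 150)²)*(-366 + 239579) = (121778 + 0²)*239213 = (121778 + 0)*239213 = 121778*239213 = 29130880714)
K = 83149 (K = (-402 - 293) - 1*(-83844) = -695 + 83844 = 83149)
C = 83149
√(v + C) = √(29130880714 + 83149) = √29130963863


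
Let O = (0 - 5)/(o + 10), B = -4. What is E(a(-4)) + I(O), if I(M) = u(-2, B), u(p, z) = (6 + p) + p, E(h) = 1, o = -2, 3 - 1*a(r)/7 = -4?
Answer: 3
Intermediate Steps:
a(r) = 49 (a(r) = 21 - 7*(-4) = 21 + 28 = 49)
u(p, z) = 6 + 2*p
O = -5/8 (O = (0 - 5)/(-2 + 10) = -5/8 ≈ -0.62500)
I(M) = 2 (I(M) = 6 + 2*(-2) = 6 - 4 = 2)
E(a(-4)) + I(O) = 1 + 2 = 3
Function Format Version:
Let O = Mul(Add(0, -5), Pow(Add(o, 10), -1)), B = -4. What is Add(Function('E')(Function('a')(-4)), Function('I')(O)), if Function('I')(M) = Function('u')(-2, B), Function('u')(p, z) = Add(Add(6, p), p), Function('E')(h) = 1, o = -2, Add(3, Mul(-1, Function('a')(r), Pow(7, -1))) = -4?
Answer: 3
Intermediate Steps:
Function('a')(r) = 49 (Function('a')(r) = Add(21, Mul(-7, -4)) = Add(21, 28) = 49)
Function('u')(p, z) = Add(6, Mul(2, p))
O = Rational(-5, 8) (O = Mul(Add(0, -5), Pow(Add(-2, 10), -1)) = Mul(-5, Pow(8, -1)) = Mul(-5, Rational(1, 8)) = Rational(-5, 8) ≈ -0.62500)
Function('I')(M) = 2 (Function('I')(M) = Add(6, Mul(2, -2)) = Add(6, -4) = 2)
Add(Function('E')(Function('a')(-4)), Function('I')(O)) = Add(1, 2) = 3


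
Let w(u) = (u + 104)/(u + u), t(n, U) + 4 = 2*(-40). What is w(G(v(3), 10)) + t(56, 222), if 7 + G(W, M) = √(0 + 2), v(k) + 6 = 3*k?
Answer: -8577/94 - 52*√2/47 ≈ -92.809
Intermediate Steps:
t(n, U) = -84 (t(n, U) = -4 + 2*(-40) = -4 - 80 = -84)
v(k) = -6 + 3*k
G(W, M) = -7 + √2 (G(W, M) = -7 + √(0 + 2) = -7 + √2)
w(u) = (104 + u)/(2*u) (w(u) = (104 + u)/((2*u)) = (104 + u)*(1/(2*u)) = (104 + u)/(2*u))
w(G(v(3), 10)) + t(56, 222) = (104 + (-7 + √2))/(2*(-7 + √2)) - 84 = (97 + √2)/(2*(-7 + √2)) - 84 = -84 + (97 + √2)/(2*(-7 + √2))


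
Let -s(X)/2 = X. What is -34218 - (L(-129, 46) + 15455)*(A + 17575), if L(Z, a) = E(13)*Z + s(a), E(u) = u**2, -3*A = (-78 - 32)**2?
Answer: 87147032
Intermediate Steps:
s(X) = -2*X
A = -12100/3 (A = -(-78 - 32)**2/3 = -1/3*(-110)**2 = -1/3*12100 = -12100/3 ≈ -4033.3)
L(Z, a) = -2*a + 169*Z (L(Z, a) = 13**2*Z - 2*a = 169*Z - 2*a = -2*a + 169*Z)
-34218 - (L(-129, 46) + 15455)*(A + 17575) = -34218 - ((-2*46 + 169*(-129)) + 15455)*(-12100/3 + 17575) = -34218 - ((-92 - 21801) + 15455)*40625/3 = -34218 - (-21893 + 15455)*40625/3 = -34218 - (-6438)*40625/3 = -34218 - 1*(-87181250) = -34218 + 87181250 = 87147032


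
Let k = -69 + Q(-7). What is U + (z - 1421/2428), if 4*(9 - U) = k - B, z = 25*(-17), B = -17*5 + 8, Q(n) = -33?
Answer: -498147/1214 ≈ -410.34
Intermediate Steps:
B = -77 (B = -85 + 8 = -77)
k = -102 (k = -69 - 33 = -102)
z = -425
U = 61/4 (U = 9 - (-102 - 1*(-77))/4 = 9 - (-102 + 77)/4 = 9 - ¼*(-25) = 9 + 25/4 = 61/4 ≈ 15.250)
U + (z - 1421/2428) = 61/4 + (-425 - 1421/2428) = 61/4 - 1033321/2428 = -498147/1214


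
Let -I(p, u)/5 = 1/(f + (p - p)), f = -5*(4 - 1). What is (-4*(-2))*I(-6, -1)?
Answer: 8/3 ≈ 2.6667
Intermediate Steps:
f = -15 (f = -5*3 = -15)
I(p, u) = ⅓ (I(p, u) = -5/(-15 + (p - p)) = -5/(-15 + 0) = -5/(-15) = -5*(-1/15) = ⅓)
(-4*(-2))*I(-6, -1) = -4*(-2)*(⅓) = 8*(⅓) = 8/3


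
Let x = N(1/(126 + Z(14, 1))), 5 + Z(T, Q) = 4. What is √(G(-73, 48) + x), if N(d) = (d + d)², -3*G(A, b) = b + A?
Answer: √1171911/375 ≈ 2.8868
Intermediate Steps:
Z(T, Q) = -1 (Z(T, Q) = -5 + 4 = -1)
G(A, b) = -A/3 - b/3 (G(A, b) = -(b + A)/3 = -(A + b)/3 = -A/3 - b/3)
N(d) = 4*d² (N(d) = (2*d)² = 4*d²)
x = 4/15625 (x = 4*(1/(126 - 1))² = 4*(1/125)² = 4*(1/15625) = 4/15625 ≈ 0.00025600)
√(G(-73, 48) + x) = √((-⅓*(-73) - ⅓*48) + 4/15625) = √((73/3 - 16) + 4/15625) = √(25/3 + 4/15625) = √(390637/46875) = √1171911/375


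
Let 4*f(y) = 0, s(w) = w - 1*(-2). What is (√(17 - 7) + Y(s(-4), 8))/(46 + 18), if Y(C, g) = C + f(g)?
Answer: -1/32 + √10/64 ≈ 0.018161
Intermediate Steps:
s(w) = 2 + w (s(w) = w + 2 = 2 + w)
f(y) = 0 (f(y) = (¼)*0 = 0)
Y(C, g) = C (Y(C, g) = C + 0 = C)
(√(17 - 7) + Y(s(-4), 8))/(46 + 18) = (√(17 - 7) + (2 - 4))/(46 + 18) = (√10 - 2)/64 = (-2 + √10)*(1/64) = -1/32 + √10/64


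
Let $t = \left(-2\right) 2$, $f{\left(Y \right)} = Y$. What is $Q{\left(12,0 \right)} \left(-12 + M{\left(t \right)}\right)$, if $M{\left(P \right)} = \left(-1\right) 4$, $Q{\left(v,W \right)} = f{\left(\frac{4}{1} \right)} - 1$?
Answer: $-48$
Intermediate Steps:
$Q{\left(v,W \right)} = 3$ ($Q{\left(v,W \right)} = \frac{4}{1} - 1 = 4 \cdot 1 - 1 = 4 - 1 = 3$)
$t = -4$
$M{\left(P \right)} = -4$
$Q{\left(12,0 \right)} \left(-12 + M{\left(t \right)}\right) = 3 \left(-12 - 4\right) = 3 \left(-16\right) = -48$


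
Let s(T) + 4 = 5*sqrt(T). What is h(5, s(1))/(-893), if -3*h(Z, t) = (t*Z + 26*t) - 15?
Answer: 16/2679 ≈ 0.0059724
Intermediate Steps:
s(T) = -4 + 5*sqrt(T)
h(Z, t) = 5 - 26*t/3 - Z*t/3 (h(Z, t) = -((t*Z + 26*t) - 15)/3 = -((Z*t + 26*t) - 15)/3 = -((26*t + Z*t) - 15)/3 = -(-15 + 26*t + Z*t)/3 = 5 - 26*t/3 - Z*t/3)
h(5, s(1))/(-893) = (5 - 26*(-4 + 5*sqrt(1))/3 - 1/3*5*(-4 + 5*sqrt(1)))/(-893) = (5 - 26*(-4 + 5*1)/3 - 1/3*5*(-4 + 5*1))*(-1/893) = (5 - 26*(-4 + 5)/3 - 1/3*5*(-4 + 5))*(-1/893) = (5 - 26/3*1 - 1/3*5*1)*(-1/893) = (5 - 26/3 - 5/3)*(-1/893) = -16/3*(-1/893) = 16/2679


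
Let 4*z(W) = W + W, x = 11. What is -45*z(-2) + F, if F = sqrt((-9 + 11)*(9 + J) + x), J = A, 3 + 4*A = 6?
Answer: 45 + sqrt(122)/2 ≈ 50.523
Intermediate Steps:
A = 3/4 (A = -3/4 + (1/4)*6 = -3/4 + 3/2 = 3/4 ≈ 0.75000)
J = 3/4 ≈ 0.75000
z(W) = W/2 (z(W) = (W + W)/4 = (2*W)/4 = W/2)
F = sqrt(122)/2 (F = sqrt((-9 + 11)*(9 + 3/4) + 11) = sqrt(2*(39/4) + 11) = sqrt(39/2 + 11) = sqrt(61/2) = sqrt(122)/2 ≈ 5.5227)
-45*z(-2) + F = -45*(-2)/2 + sqrt(122)/2 = -45*(-1) + sqrt(122)/2 = 45 + sqrt(122)/2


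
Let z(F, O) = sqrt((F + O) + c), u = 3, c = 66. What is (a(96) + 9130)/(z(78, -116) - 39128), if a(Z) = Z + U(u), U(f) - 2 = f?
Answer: -30099214/127583363 - 3077*sqrt(7)/255166726 ≈ -0.23595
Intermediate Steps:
U(f) = 2 + f
a(Z) = 5 + Z (a(Z) = Z + (2 + 3) = Z + 5 = 5 + Z)
z(F, O) = sqrt(66 + F + O) (z(F, O) = sqrt((F + O) + 66) = sqrt(66 + F + O))
(a(96) + 9130)/(z(78, -116) - 39128) = ((5 + 96) + 9130)/(sqrt(66 + 78 - 116) - 39128) = (101 + 9130)/(sqrt(28) - 39128) = 9231/(2*sqrt(7) - 39128) = 9231/(-39128 + 2*sqrt(7))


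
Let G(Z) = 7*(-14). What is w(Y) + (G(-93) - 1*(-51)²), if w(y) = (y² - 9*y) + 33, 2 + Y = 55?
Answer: -334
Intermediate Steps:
Y = 53 (Y = -2 + 55 = 53)
G(Z) = -98
w(y) = 33 + y² - 9*y
w(Y) + (G(-93) - 1*(-51)²) = (33 + 53² - 9*53) + (-98 - 1*(-51)²) = (33 + 2809 - 477) + (-98 - 1*2601) = 2365 + (-98 - 2601) = 2365 - 2699 = -334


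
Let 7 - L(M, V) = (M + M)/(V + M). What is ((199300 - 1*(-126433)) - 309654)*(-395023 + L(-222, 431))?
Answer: -1327448474100/209 ≈ -6.3514e+9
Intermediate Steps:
L(M, V) = 7 - 2*M/(M + V) (L(M, V) = 7 - (M + M)/(V + M) = 7 - 2*M/(M + V))
((199300 - 1*(-126433)) - 309654)*(-395023 + L(-222, 431)) = ((199300 - 1*(-126433)) - 309654)*(-395023 + (5*(-222) + 7*431)/(-222 + 431)) = ((199300 + 126433) - 309654)*(-395023 + (-1110 + 3017)/209) = (325733 - 309654)*(-395023 + (1/209)*1907) = 16079*(-395023 + 1907/209) = 16079*(-82557900/209) = -1327448474100/209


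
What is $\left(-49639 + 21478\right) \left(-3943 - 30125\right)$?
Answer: $959388948$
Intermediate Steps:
$\left(-49639 + 21478\right) \left(-3943 - 30125\right) = \left(-28161\right) \left(-34068\right) = 959388948$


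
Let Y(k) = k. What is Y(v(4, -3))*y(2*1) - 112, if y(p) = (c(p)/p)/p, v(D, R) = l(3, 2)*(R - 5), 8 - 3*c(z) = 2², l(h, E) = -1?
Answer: -328/3 ≈ -109.33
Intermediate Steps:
c(z) = 4/3 (c(z) = 8/3 - ⅓*2² = 8/3 - ⅓*4 = 8/3 - 4/3 = 4/3)
v(D, R) = 5 - R (v(D, R) = -(R - 5) = -(-5 + R) = 5 - R)
y(p) = 4/(3*p²) (y(p) = (4/(3*p))/p = 4/(3*p²))
Y(v(4, -3))*y(2*1) - 112 = (5 - 1*(-3))*(4/(3*(2*1)²)) - 112 = (5 + 3)*((4/3)/2²) - 112 = 8*((4/3)*(¼)) - 112 = 8*(⅓) - 112 = 8/3 - 112 = -328/3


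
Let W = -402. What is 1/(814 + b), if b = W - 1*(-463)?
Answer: 1/875 ≈ 0.0011429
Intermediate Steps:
b = 61 (b = -402 - 1*(-463) = -402 + 463 = 61)
1/(814 + b) = 1/(814 + 61) = 1/875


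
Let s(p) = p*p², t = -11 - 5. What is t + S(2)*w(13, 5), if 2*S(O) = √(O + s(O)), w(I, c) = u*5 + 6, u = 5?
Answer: -16 + 31*√10/2 ≈ 33.015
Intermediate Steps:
t = -16
s(p) = p³
w(I, c) = 31 (w(I, c) = 5*5 + 6 = 25 + 6 = 31)
S(O) = √(O + O³)/2
t + S(2)*w(13, 5) = -16 + (√(2 + 2³)/2)*31 = -16 + (√(2 + 8)/2)*31 = -16 + (√10/2)*31 = -16 + 31*√10/2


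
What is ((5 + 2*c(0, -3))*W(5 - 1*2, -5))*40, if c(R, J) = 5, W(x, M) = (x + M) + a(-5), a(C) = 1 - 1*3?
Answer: -2400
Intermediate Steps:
a(C) = -2 (a(C) = 1 - 3 = -2)
W(x, M) = -2 + M + x (W(x, M) = (x + M) - 2 = (M + x) - 2 = -2 + M + x)
((5 + 2*c(0, -3))*W(5 - 1*2, -5))*40 = ((5 + 2*5)*(-2 - 5 + (5 - 1*2)))*40 = ((5 + 10)*(-2 - 5 + (5 - 2)))*40 = (15*(-2 - 5 + 3))*40 = (15*(-4))*40 = -60*40 = -2400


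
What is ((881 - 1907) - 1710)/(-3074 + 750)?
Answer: 684/581 ≈ 1.1773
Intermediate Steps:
((881 - 1907) - 1710)/(-3074 + 750) = (-1026 - 1710)/(-2324) = -2736*(-1/2324) = 684/581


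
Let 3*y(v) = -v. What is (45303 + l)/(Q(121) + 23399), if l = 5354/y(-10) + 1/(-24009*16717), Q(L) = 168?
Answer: 94137019717333/47294073309255 ≈ 1.9905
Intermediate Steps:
y(v) = -v/3 (y(v) = (-v)/3 = -v/3)
l = 3223309736038/2006792265 (l = 5354/((-⅓*(-10))) + 1/(-24009*16717) = 5354/(10/3) - 1/24009*1/16717 = 5354*(3/10) - 1/401358453 = 8031/5 - 1/401358453 = 3223309736038/2006792265 ≈ 1606.2)
(45303 + l)/(Q(121) + 23399) = (45303 + 3223309736038/2006792265)/(168 + 23399) = (94137019717333/2006792265)/23567 = (94137019717333/2006792265)*(1/23567) = 94137019717333/47294073309255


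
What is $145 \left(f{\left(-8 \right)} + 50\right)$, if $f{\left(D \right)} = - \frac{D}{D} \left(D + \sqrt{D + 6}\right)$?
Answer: $8410 - 145 i \sqrt{2} \approx 8410.0 - 205.06 i$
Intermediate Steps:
$f{\left(D \right)} = - D - \sqrt{6 + D}$ ($f{\left(D \right)} = \left(-1\right) 1 \left(D + \sqrt{6 + D}\right) = - (D + \sqrt{6 + D}) = - D - \sqrt{6 + D}$)
$145 \left(f{\left(-8 \right)} + 50\right) = 145 \left(\left(\left(-1\right) \left(-8\right) - \sqrt{6 - 8}\right) + 50\right) = 145 \left(\left(8 - \sqrt{-2}\right) + 50\right) = 145 \left(\left(8 - i \sqrt{2}\right) + 50\right) = 145 \left(58 - i \sqrt{2}\right) = 8410 - 145 i \sqrt{2}$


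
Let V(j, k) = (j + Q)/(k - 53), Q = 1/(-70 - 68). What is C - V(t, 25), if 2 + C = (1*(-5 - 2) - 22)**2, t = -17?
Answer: 3239549/3864 ≈ 838.39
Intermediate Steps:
Q = -1/138 (Q = 1/(-138) = -1/138 ≈ -0.0072464)
V(j, k) = (-1/138 + j)/(-53 + k) (V(j, k) = (j - 1/138)/(k - 53) = (-1/138 + j)/(-53 + k))
C = 839 (C = -2 + (1*(-5 - 2) - 22)**2 = -2 + (1*(-7) - 22)**2 = -2 + (-7 - 22)**2 = -2 + (-29)**2 = -2 + 841 = 839)
C - V(t, 25) = 839 - (-1/138 - 17)/(-53 + 25) = 839 - (-2347)/((-28)*138) = 839 - (-1)*(-2347)/(28*138) = 839 - 1*2347/3864 = 839 - 2347/3864 = 3239549/3864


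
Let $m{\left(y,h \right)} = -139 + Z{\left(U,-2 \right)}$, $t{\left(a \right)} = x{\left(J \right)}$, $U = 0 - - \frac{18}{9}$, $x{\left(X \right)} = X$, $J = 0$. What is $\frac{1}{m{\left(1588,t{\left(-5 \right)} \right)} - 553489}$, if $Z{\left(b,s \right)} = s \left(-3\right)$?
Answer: $- \frac{1}{553622} \approx -1.8063 \cdot 10^{-6}$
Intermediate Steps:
$U = 2$ ($U = 0 - \left(-18\right) \frac{1}{9} = 0 - -2 = 0 + 2 = 2$)
$Z{\left(b,s \right)} = - 3 s$
$t{\left(a \right)} = 0$
$m{\left(y,h \right)} = -133$ ($m{\left(y,h \right)} = -139 - -6 = -139 + 6 = -133$)
$\frac{1}{m{\left(1588,t{\left(-5 \right)} \right)} - 553489} = \frac{1}{-133 - 553489} = \frac{1}{-553622} = - \frac{1}{553622}$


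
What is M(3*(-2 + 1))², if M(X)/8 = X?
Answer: 576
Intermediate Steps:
M(X) = 8*X
M(3*(-2 + 1))² = (8*(3*(-2 + 1)))² = (8*(3*(-1)))² = (8*(-3))² = (-24)² = 576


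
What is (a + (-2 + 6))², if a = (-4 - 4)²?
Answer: 4624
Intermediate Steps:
a = 64 (a = (-8)² = 64)
(a + (-2 + 6))² = (64 + (-2 + 6))² = (64 + 4)² = 68² = 4624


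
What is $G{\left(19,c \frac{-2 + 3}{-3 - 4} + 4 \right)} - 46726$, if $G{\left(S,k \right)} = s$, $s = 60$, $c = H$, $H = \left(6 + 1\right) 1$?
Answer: $-46666$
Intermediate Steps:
$H = 7$ ($H = 7 \cdot 1 = 7$)
$c = 7$
$G{\left(S,k \right)} = 60$
$G{\left(19,c \frac{-2 + 3}{-3 - 4} + 4 \right)} - 46726 = 60 - 46726 = -46666$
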